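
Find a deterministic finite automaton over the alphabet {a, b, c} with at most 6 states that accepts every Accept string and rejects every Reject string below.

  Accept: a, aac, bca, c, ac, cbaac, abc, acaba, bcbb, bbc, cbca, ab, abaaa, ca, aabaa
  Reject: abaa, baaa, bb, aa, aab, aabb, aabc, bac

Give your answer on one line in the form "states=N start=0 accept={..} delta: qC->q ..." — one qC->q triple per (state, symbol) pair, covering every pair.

states=6 start=0 accept={0,1,4} delta: 0a->1 0b->2 0c->0 1a->3 1b->0 1c->0 2a->4 2b->2 2c->4 3a->0 3b->5 3c->0 4a->1 4b->1 4c->2 5a->0 5b->2 5c->2

Grow the machine one transition at a time. Run the examples from 0; the earliest place one falls off (shortest prefix, ties alphabetical) gets sent to the lowest-numbered state that keeps every Accept/Reject pair distinguishable — a pair clashes when both reach the same state with identical unread suffix — and to a fresh state only if none does.
a: 0a undefined. 0a->0: no, a/aa meet in 0. Open state 1: 0a->1.
b: 0b undefined. 0b->0: no, ac/bac meet in 1 with "c" left. 0b->1: no, aac/bac meet in 1 with "ac" left. Open state 2: 0b->2.
c: 0c undefined. 0c->0: ok.
aa: 1a undefined. 1a->0: no, aac/aa meet in 0. 1a->1: no, a/aa meet in 1. 1a->2: no, bbc/aabc meet in 2 with "bc" left. Open state 3: 1a->3.
ab: 1b undefined. 1b->0: ok.
ac: 1c undefined. 1c->0: ok.
ba: 2a undefined. 2a->0: no, c/bac meet in 0. 2a->1: no, c/bac meet in 0. 2a->2: no, cbaac/bac meet in 2 with "c" left. 2a->3: no, aac/bac meet in 3 with "c" left. Open state 4: 2a->4.
bb: 2b undefined. 2b->0: no, c/bb meet in 0. 2b->1: no, a/bb meet in 1. 2b->2: ok.
bc: 2c undefined. 2c->0: no, bcbb/bb meet in 2. 2c->1: no, bca/abaa meet in 3. 2c->2: no, bcbb/bb meet in 2. 2c->3: no, bcbb/aabb meet in 3 with "bb" left. 2c->4: ok.
aab: 3b undefined. 3b->0: no, c/aab meet in 0. 3b->1: no, a/aab meet in 1. 3b->2: no, bbc/aabc meet in 4. 3b->3: no, aac/aabc meet in 3 with "c" left. 3b->4: no, bbc/aab meet in 4. Open state 5: 3b->5.
aac: 3c undefined. 3c->0: ok.
baa: 4a undefined. 4a->0: no, a/baaa meet in 1. 4a->1: ok.
bac: 4c undefined. 4c->0: no, aac/bac meet in 0. 4c->1: no, a/bac meet in 1. 4c->2: ok.
bcb: 4b undefined. 4b->0: no, bcbb/bb meet in 2. 4b->1: ok.
aaba: 5a undefined. 5a->0: ok.
aabb: 5b undefined. 5b->0: no, aac/aabb meet in 0. 5b->1: no, a/aabb meet in 1. 5b->2: ok.
aabc: 5c undefined. 5c->0: no, aac/aabc meet in 0. 5c->1: no, a/aabc meet in 1. 5c->2: ok.
abaaa: 3a undefined. 3a->0: ok.
All examples now run through 6 states with every (state, symbol) defined. Accept strings end in {0,1,4}, Reject strings end in {2,3,5}; accept={0,1,4}.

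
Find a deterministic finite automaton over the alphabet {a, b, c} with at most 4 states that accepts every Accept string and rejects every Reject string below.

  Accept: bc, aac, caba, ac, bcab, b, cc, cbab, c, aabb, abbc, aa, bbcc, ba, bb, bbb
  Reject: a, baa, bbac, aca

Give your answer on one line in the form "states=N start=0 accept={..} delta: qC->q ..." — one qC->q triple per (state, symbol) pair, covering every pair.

State merging on the prefix tree: take the shortest (then alphabetical) example prefix whose next move is undefined and point that move at state 0, else 1, else 2, ...; a target is out if some Accept/Reject pair would then sit in one state with the same input left (inseparable). If every existing state is out, open a new one.
a: 0a undefined. 0a->0: no, aa/a meet in 0. Open state 1: 0a->1.
b: 0b undefined. 0b->0: no, ac/bbac meet in 1 with "c" left. 0b->1: no, b/a meet in 1. Open state 2: 0b->2.
c: 0c undefined. 0c->0: ok.
aa: 1a undefined. 1a->0: ok.
ab: 1b undefined. 1b->0: no, caba/a meet in 1. 1b->1: ok.
ac: 1c undefined. 1c->0: ok.
ba: 2a undefined. 2a->0: ok.
bb: 2b undefined. 2b->0: no, aac/bbac meet in 0. 2b->1: no, aac/bbac meet in 0. 2b->2: no, aac/bbac meet in 0. Open state 3: 2b->3.
bc: 2c undefined. 2c->0: no, bcab/a meet in 1. 2c->1: no, bc/a meet in 1. 2c->2: ok.
bba: 3a undefined. 3a->0: no, aac/bbac meet in 0. 3a->1: no, aac/bbac meet in 0. 3a->2: no, bc/bbac meet in 2. 3a->3: ok.
bbb: 3b undefined. 3b->0: ok.
bbc: 3c undefined. 3c->0: no, aac/bbac meet in 0. 3c->1: ok.
All examples now run through 4 states with every (state, symbol) defined. Accept strings end in {0,2,3}, Reject strings end in {1}; accept={0,2,3}.

states=4 start=0 accept={0,2,3} delta: 0a->1 0b->2 0c->0 1a->0 1b->1 1c->0 2a->0 2b->3 2c->2 3a->3 3b->0 3c->1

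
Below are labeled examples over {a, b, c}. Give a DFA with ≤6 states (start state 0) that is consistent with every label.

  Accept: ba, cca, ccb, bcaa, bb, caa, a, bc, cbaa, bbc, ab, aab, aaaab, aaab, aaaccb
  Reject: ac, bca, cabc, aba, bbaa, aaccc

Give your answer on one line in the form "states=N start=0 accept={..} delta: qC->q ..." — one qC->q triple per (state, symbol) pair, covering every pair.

Grow the machine one transition at a time. Run the examples from 0; the earliest place one falls off (shortest prefix, ties alphabetical) gets sent to the lowest-numbered state that keeps every Accept/Reject pair distinguishable — a pair clashes when both reach the same state with identical unread suffix — and to a fresh state only if none does.
a: 0a undefined. 0a->0: no, ba/aba meet in 0 with "ba" left. Open state 1: 0a->1.
b: 0b undefined. 0b->0: ok.
c: 0c undefined. 0c->0: no, ba/bca meet in 1. 0c->1: ok.
aa: 1a undefined. 1a->0: no, ba/cabc meet in 1. 1a->1: no, ba/bca meet in 1. Open state 2: 1a->2.
ab: 1b undefined. 1b->0: no, ba/aba meet in 1. 1b->1: ok.
ac: 1c undefined. 1c->0: no, ccb/ac meet in 0. 1c->1: no, ba/ac meet in 1. 1c->2: ok.
aaa: 2a undefined. 2a->0: ok.
aab: 2b undefined. 2b->0: no, ba/cabc meet in 1. 2b->1: ok.
aac: 2c undefined. 2c->0: ok.
All examples now run through 3 states with every (state, symbol) defined. Accept strings end in {0,1}, Reject strings end in {2}; accept={0,1}.

states=3 start=0 accept={0,1} delta: 0a->1 0b->0 0c->1 1a->2 1b->1 1c->2 2a->0 2b->1 2c->0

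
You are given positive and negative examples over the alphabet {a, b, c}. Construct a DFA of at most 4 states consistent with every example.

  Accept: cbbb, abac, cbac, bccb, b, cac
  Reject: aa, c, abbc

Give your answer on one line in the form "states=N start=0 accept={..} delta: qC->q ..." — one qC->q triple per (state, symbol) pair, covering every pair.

Grow the machine one transition at a time. Run the examples from 0; the earliest place one falls off (shortest prefix, ties alphabetical) gets sent to the lowest-numbered state that keeps every Accept/Reject pair distinguishable — a pair clashes when both reach the same state with identical unread suffix — and to a fresh state only if none does.
a: 0a undefined. 0a->0: ok.
b: 0b undefined. 0b->0: no, abac/c meet in 0 with "c" left. Open state 1: 0b->1.
c: 0c undefined. 0c->0: no, cac/aa meet in 0. 0c->1: no, b/c meet in 1. Open state 2: 0c->2.
bc: 1c undefined. 1c->0: ok.
ca: 2a undefined. 2a->0: no, cac/c meet in 2. 2a->1: no, cac/aa meet in 0. 2a->2: ok.
cb: 2b undefined. 2b->0: no, cbac/c meet in 2. 2b->1: ok.
aba: 1a undefined. 1a->0: no, abac/c meet in 2. 1a->1: no, abac/aa meet in 0. 1a->2: ok.
abb: 1b undefined. 1b->0: ok.
cac: 2c undefined. 2c->0: no, abac/aa meet in 0. 2c->1: ok.
All examples now run through 3 states with every (state, symbol) defined. Accept strings end in {1}, Reject strings end in {0,2}; accept={1}.

states=3 start=0 accept={1} delta: 0a->0 0b->1 0c->2 1a->2 1b->0 1c->0 2a->2 2b->1 2c->1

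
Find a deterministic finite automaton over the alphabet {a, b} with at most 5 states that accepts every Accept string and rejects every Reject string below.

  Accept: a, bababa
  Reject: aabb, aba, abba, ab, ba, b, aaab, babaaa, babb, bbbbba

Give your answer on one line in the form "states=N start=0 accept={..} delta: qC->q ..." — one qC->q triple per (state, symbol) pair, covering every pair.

Fold the examples into a partial DFA from state 0: repeatedly fix the first undefined (state, symbol) met by the shortest-then-alphabetical prefix, trying targets in increasing order and rejecting any under which an Accept and a Reject string meet in one state with the same remainder; add a state when all current targets are rejected. Accepting states are where Accept strings end.
a: 0a undefined. 0a->0: ok.
b: 0b undefined. 0b->0: no, a/aabb meet in 0. Open state 1: 0b->1.
ba: 1a undefined. 1a->0: no, a/aba meet in 0. 1a->1: ok.
bb: 1b undefined. 1b->0: no, a/aabb meet in 0. 1b->1: no, bababa/aabb meet in 1. Open state 2: 1b->2.
bbb: 2b undefined. 2b->0: no, a/babb meet in 0. 2b->1: ok.
abba: 2a undefined. 2a->0: no, a/abba meet in 0. 2a->1: no, bababa/aba meet in 1. 2a->2: no, bababa/aba meet in 1. Open state 3: 2a->3.
babaa: 3a undefined. 3a->0: no, a/babaaa meet in 0. 3a->1: ok.
babab: 3b undefined. 3b->0: ok.
All examples now run through 4 states with every (state, symbol) defined. Accept strings end in {0}, Reject strings end in {1,2,3}; accept={0}.

states=4 start=0 accept={0} delta: 0a->0 0b->1 1a->1 1b->2 2a->3 2b->1 3a->1 3b->0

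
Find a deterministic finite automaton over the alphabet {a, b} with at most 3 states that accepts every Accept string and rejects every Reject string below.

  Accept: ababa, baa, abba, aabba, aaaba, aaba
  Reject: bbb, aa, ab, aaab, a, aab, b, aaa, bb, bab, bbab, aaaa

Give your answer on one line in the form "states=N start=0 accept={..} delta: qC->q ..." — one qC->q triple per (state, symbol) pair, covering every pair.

states=3 start=0 accept={2} delta: 0a->0 0b->1 1a->2 1b->1 2a->2 2b->1

Grow the machine one transition at a time. Run the examples from 0; the earliest place one falls off (shortest prefix, ties alphabetical) gets sent to the lowest-numbered state that keeps every Accept/Reject pair distinguishable — a pair clashes when both reach the same state with identical unread suffix — and to a fresh state only if none does.
a: 0a undefined. 0a->0: ok.
b: 0b undefined. 0b->0: no, ababa/bbb meet in 0. Open state 1: 0b->1.
ba: 1a undefined. 1a->0: no, ababa/aa meet in 0. 1a->1: no, baa/ab meet in 1. Open state 2: 1a->2.
bb: 1b undefined. 1b->0: no, abba/aa meet in 0. 1b->1: ok.
baa: 2a undefined. 2a->0: no, baa/aa meet in 0. 2a->1: no, baa/bbb meet in 1. 2a->2: ok.
bab: 2b undefined. 2b->0: no, ababa/aa meet in 0. 2b->1: ok.
All examples now run through 3 states with every (state, symbol) defined. Accept strings end in {2}, Reject strings end in {0,1}; accept={2}.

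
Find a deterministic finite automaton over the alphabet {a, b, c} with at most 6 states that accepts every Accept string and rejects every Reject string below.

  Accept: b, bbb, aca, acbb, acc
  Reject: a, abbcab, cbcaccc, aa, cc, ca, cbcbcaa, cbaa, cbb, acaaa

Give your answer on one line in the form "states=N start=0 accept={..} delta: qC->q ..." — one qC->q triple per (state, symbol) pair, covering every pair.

states=4 start=0 accept={0,3} delta: 0a->1 0b->0 0c->1 1a->1 1b->1 1c->2 2a->3 2b->0 2c->0 3a->0 3b->1 3c->0

Grow the machine one transition at a time. Run the examples from 0; the earliest place one falls off (shortest prefix, ties alphabetical) gets sent to the lowest-numbered state that keeps every Accept/Reject pair distinguishable — a pair clashes when both reach the same state with identical unread suffix — and to a fresh state only if none does.
a: 0a undefined. 0a->0: no, aca/ca meet in 0 with "ca" left. Open state 1: 0a->1.
b: 0b undefined. 0b->0: ok.
c: 0c undefined. 0c->0: no, b/cc meet in 0. 0c->1: ok.
aa: 1a undefined. 1a->0: no, b/aa meet in 0. 1a->1: ok.
ab: 1b undefined. 1b->0: no, b/abbcab meet in 0. 1b->1: ok.
ac: 1c undefined. 1c->0: no, b/cbcaccc meet in 0. 1c->1: no, aca/a meet in 1. Open state 2: 1c->2.
aca: 2a undefined. 2a->0: no, b/abbcab meet in 0. 2a->1: no, aca/a meet in 1. 2a->2: no, aca/cc meet in 2. Open state 3: 2a->3.
acb: 2b undefined. 2b->0: ok.
acc: 2c undefined. 2c->0: ok.
acaa: 3a undefined. 3a->0: ok.
cbcac: 3c undefined. 3c->0: ok.
abbcab: 3b undefined. 3b->0: no, b/abbcab meet in 0. 3b->1: ok.
All examples now run through 4 states with every (state, symbol) defined. Accept strings end in {0,3}, Reject strings end in {1,2}; accept={0,3}.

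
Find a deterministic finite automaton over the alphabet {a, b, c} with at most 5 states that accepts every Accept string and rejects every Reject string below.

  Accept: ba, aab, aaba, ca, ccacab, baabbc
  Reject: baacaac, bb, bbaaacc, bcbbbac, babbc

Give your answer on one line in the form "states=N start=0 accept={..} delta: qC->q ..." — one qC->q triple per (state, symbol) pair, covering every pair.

State merging on the prefix tree: take the shortest (then alphabetical) example prefix whose next move is undefined and point that move at state 0, else 1, else 2, ...; a target is out if some Accept/Reject pair would then sit in one state with the same input left (inseparable). If every existing state is out, open a new one.
a: 0a undefined. 0a->0: ok.
b: 0b undefined. 0b->0: no, ba/bb meet in 0. Open state 1: 0b->1.
c: 0c undefined. 0c->0: ok.
ba: 1a undefined. 1a->0: no, ba/baacaac meet in 0. 1a->1: no, baabbc/babbc meet in 1 with "bbc" left. Open state 2: 1a->2.
bb: 1b undefined. 1b->0: no, ca/bb meet in 0. 1b->1: no, aab/bb meet in 1. 1b->2: no, ba/bb meet in 2. Open state 3: 1b->3.
bc: 1c undefined. 1c->0: ok.
baa: 2a undefined. 2a->0: no, ca/baacaac meet in 0. 2a->1: no, ca/baacaac meet in 0. 2a->2: no, baabbc/babbc meet in 2 with "bbc" left. 2a->3: ok.
bab: 2b undefined. 2b->0: no, ca/babbc meet in 0. 2b->1: ok.
bba: 3a undefined. 3a->0: no, ca/bbaaacc meet in 0. 3a->1: ok.
baab: 3b undefined. 3b->0: no, ca/bcbbbac meet in 0. 3b->1: no, baabbc/babbc meet in 3 with "c" left. 3b->2: ok.
baac: 3c undefined. 3c->0: no, ca/baacaac meet in 0. 3c->1: no, aab/baacaac meet in 1. 3c->2: no, ba/bcbbbac meet in 2. 3c->3: ok.
baacaac: 2c undefined. 2c->0: no, ca/baacaac meet in 0. 2c->1: no, aab/baacaac meet in 1. 2c->2: no, ba/baacaac meet in 2. 2c->3: ok.
All examples now run through 4 states with every (state, symbol) defined. Accept strings end in {0,1,2}, Reject strings end in {3}; accept={0,1,2}.

states=4 start=0 accept={0,1,2} delta: 0a->0 0b->1 0c->0 1a->2 1b->3 1c->0 2a->3 2b->1 2c->3 3a->1 3b->2 3c->3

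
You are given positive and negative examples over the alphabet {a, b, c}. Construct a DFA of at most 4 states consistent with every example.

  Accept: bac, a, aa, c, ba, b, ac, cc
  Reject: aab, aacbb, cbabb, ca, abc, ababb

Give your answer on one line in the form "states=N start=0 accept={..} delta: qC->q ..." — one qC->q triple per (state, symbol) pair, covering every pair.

states=4 start=0 accept={0,1,2} delta: 0a->1 0b->0 0c->2 1a->1 1b->3 1c->1 2a->3 2b->0 2c->0 3a->1 3b->3 3c->3

Fold the examples into a partial DFA from state 0: repeatedly fix the first undefined (state, symbol) met by the shortest-then-alphabetical prefix, trying targets in increasing order and rejecting any under which an Accept and a Reject string meet in one state with the same remainder; add a state when all current targets are rejected. Accepting states are where Accept strings end.
a: 0a undefined. 0a->0: no, b/aab meet in 0 with "b" left. Open state 1: 0a->1.
b: 0b undefined. 0b->0: ok.
c: 0c undefined. 0c->0: no, a/ca meet in 1. 0c->1: no, aa/ca meet in 1 with "a" left. Open state 2: 0c->2.
aa: 1a undefined. 1a->0: no, aa/aab meet in 0. 1a->1: ok.
ab: 1b undefined. 1b->0: no, c/abc meet in 2. 1b->1: no, bac/abc meet in 1 with "c" left. 1b->2: no, c/aab meet in 2. Open state 3: 1b->3.
ac: 1c undefined. 1c->0: no, bac/aacbb meet in 0. 1c->1: ok.
ca: 2a undefined. 2a->0: no, b/ca meet in 0. 2a->1: no, bac/ca meet in 1. 2a->2: no, c/ca meet in 2. 2a->3: ok.
cb: 2b undefined. 2b->0: ok.
cc: 2c undefined. 2c->0: ok.
aba: 3a undefined. 3a->0: no, b/ababb meet in 0. 3a->1: ok.
abc: 3c undefined. 3c->0: no, b/abc meet in 0. 3c->1: no, bac/abc meet in 1. 3c->2: no, c/abc meet in 2. 3c->3: ok.
aacbb: 3b undefined. 3b->0: no, b/aacbb meet in 0. 3b->1: no, bac/aacbb meet in 1. 3b->2: no, c/aacbb meet in 2. 3b->3: ok.
All examples now run through 4 states with every (state, symbol) defined. Accept strings end in {0,1,2}, Reject strings end in {3}; accept={0,1,2}.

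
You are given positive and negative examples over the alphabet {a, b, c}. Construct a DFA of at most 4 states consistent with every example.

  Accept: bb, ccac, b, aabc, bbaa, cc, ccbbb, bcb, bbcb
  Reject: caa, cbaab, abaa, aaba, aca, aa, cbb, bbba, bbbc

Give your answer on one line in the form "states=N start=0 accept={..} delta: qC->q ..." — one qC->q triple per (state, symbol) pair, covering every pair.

Grow the machine one transition at a time. Run the examples from 0; the earliest place one falls off (shortest prefix, ties alphabetical) gets sent to the lowest-numbered state that keeps every Accept/Reject pair distinguishable — a pair clashes when both reach the same state with identical unread suffix — and to a fresh state only if none does.
a: 0a undefined. 0a->0: ok.
b: 0b undefined. 0b->0: no, bb/abaa meet in 0. Open state 1: 0b->1.
c: 0c undefined. 0c->0: no, bb/cbb meet in 1 with "b" left. 0c->1: ok.
bb: 1b undefined. 1b->0: no, bb/aa meet in 0. 1b->1: no, bb/cbb meet in 1. Open state 2: 1b->2.
bc: 1c undefined. 1c->0: no, aabc/aa meet in 0. 1c->1: ok.
ca: 1a undefined. 1a->0: ok.
bba: 2a undefined. 2a->0: no, ccac/cbaab meet in 1. 2a->1: no, ccac/cbaab meet in 1. 2a->2: ok.
bbb: 2b undefined. 2b->0: no, ccac/bbbc meet in 1. 2b->1: no, ccac/cbaab meet in 1. 2b->2: no, bb/cbaab meet in 2. Open state 3: 2b->3.
bbc: 2c undefined. 2c->0: ok.
bbba: 3a undefined. 3a->0: ok.
bbbc: 3c undefined. 3c->0: ok.
ccbbb: 3b undefined. 3b->0: no, ccbbb/caa meet in 0. 3b->1: ok.
All examples now run through 4 states with every (state, symbol) defined. Accept strings end in {1,2}, Reject strings end in {0,3}; accept={1,2}.

states=4 start=0 accept={1,2} delta: 0a->0 0b->1 0c->1 1a->0 1b->2 1c->1 2a->2 2b->3 2c->0 3a->0 3b->1 3c->0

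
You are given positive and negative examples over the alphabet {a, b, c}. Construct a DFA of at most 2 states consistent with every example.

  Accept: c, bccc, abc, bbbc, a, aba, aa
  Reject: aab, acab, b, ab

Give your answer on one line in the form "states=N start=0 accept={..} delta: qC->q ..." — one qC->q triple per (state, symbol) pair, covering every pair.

states=2 start=0 accept={0} delta: 0a->0 0b->1 0c->0 1a->0 1b->0 1c->0

State merging on the prefix tree: take the shortest (then alphabetical) example prefix whose next move is undefined and point that move at state 0, else 1, else 2, ...; a target is out if some Accept/Reject pair would then sit in one state with the same input left (inseparable). If every existing state is out, open a new one.
a: 0a undefined. 0a->0: ok.
b: 0b undefined. 0b->0: no, a/aab meet in 0. Open state 1: 0b->1.
c: 0c undefined. 0c->0: ok.
bb: 1b undefined. 1b->0: ok.
bc: 1c undefined. 1c->0: ok.
aba: 1a undefined. 1a->0: ok.
All examples now run through 2 states with every (state, symbol) defined. Accept strings end in {0}, Reject strings end in {1}; accept={0}.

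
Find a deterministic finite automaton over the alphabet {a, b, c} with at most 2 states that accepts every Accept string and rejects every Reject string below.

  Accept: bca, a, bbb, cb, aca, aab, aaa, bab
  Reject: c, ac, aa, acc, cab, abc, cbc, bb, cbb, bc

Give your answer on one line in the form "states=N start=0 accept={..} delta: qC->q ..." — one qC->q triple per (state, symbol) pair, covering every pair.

states=2 start=0 accept={1} delta: 0a->1 0b->1 0c->0 1a->0 1b->0 1c->0

Grow the machine one transition at a time. Run the examples from 0; the earliest place one falls off (shortest prefix, ties alphabetical) gets sent to the lowest-numbered state that keeps every Accept/Reject pair distinguishable — a pair clashes when both reach the same state with identical unread suffix — and to a fresh state only if none does.
a: 0a undefined. 0a->0: no, a/aa meet in 0. Open state 1: 0a->1.
b: 0b undefined. 0b->0: no, bbb/bb meet in 0. 0b->1: ok.
c: 0c undefined. 0c->0: ok.
aa: 1a undefined. 1a->0: ok.
ab: 1b undefined. 1b->0: ok.
ac: 1c undefined. 1c->0: ok.
All examples now run through 2 states with every (state, symbol) defined. Accept strings end in {1}, Reject strings end in {0}; accept={1}.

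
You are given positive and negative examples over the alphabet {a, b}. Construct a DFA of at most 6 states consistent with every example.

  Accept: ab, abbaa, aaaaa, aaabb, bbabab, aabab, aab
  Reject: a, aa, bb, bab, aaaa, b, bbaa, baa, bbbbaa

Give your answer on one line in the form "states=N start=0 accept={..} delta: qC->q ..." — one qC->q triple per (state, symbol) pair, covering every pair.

states=5 start=0 accept={4} delta: 0a->1 0b->2 1a->3 1b->4 2a->0 2b->0 3a->4 3b->4 4a->3 4b->1

Grow the machine one transition at a time. Run the examples from 0; the earliest place one falls off (shortest prefix, ties alphabetical) gets sent to the lowest-numbered state that keeps every Accept/Reject pair distinguishable — a pair clashes when both reach the same state with identical unread suffix — and to a fresh state only if none does.
a: 0a undefined. 0a->0: no, ab/b meet in 0 with "b" left. Open state 1: 0a->1.
b: 0b undefined. 0b->0: no, ab/bab meet in 1 with "b" left. 0b->1: no, ab/bb meet in 1 with "b" left. Open state 2: 0b->2.
aa: 1a undefined. 1a->0: no, aaaaa/a meet in 1. 1a->1: no, aaaaa/a meet in 1. 1a->2: no, aab/bb meet in 2 with "b" left. Open state 3: 1a->3.
ab: 1b undefined. 1b->0: no, abbaa/baa meet in 2 with "aa" left. 1b->1: no, ab/a meet in 1. 1b->2: no, ab/b meet in 2. 1b->3: no, ab/aa meet in 3. Open state 4: 1b->4.
ba: 2a undefined. 2a->0: ok.
bb: 2b undefined. 2b->0: ok.
aaa: 3a undefined. 3a->0: no, aaaaa/aa meet in 3. 3a->1: no, aaaaa/a meet in 1. 3a->2: no, aaaaa/a meet in 1. 3a->3: no, aaaaa/aa meet in 3. 3a->4: ok.
aab: 3b undefined. 3b->0: no, aab/bb meet in 0. 3b->1: no, aabab/a meet in 1. 3b->2: no, aabab/bab meet in 2. 3b->3: no, aab/aa meet in 3. 3b->4: ok.
abb: 4b undefined. 4b->0: no, abbaa/aa meet in 3. 4b->1: ok.
aaaa: 4a undefined. 4a->0: no, aaaaa/a meet in 1. 4a->1: no, aaaaa/aa meet in 3. 4a->2: no, aaaaa/bb meet in 0. 4a->3: ok.
All examples now run through 5 states with every (state, symbol) defined. Accept strings end in {4}, Reject strings end in {0,1,2,3}; accept={4}.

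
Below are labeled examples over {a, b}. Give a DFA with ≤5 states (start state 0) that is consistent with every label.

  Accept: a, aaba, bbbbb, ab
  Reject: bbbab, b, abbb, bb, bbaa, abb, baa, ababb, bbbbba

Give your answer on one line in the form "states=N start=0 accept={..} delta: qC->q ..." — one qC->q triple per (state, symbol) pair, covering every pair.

Grow the machine one transition at a time. Run the examples from 0; the earliest place one falls off (shortest prefix, ties alphabetical) gets sent to the lowest-numbered state that keeps every Accept/Reject pair distinguishable — a pair clashes when both reach the same state with identical unread suffix — and to a fresh state only if none does.
a: 0a undefined. 0a->0: no, ab/b meet in 0 with "b" left. Open state 1: 0a->1.
b: 0b undefined. 0b->0: no, a/bbbbba meet in 1. 0b->1: no, a/b meet in 1. Open state 2: 0b->2.
aa: 1a undefined. 1a->0: ok.
ab: 1b undefined. 1b->0: ok.
ba: 2a undefined. 2a->0: no, a/baa meet in 1. 2a->1: no, ab/baa meet in 0. 2a->2: no, aaba/b meet in 2. Open state 3: 2a->3.
bb: 2b undefined. 2b->0: no, aaba/bbbbba meet in 3. 2b->1: no, a/abbb meet in 1. 2b->2: no, aaba/bbbbba meet in 3. 2b->3: no, aaba/abbb meet in 3. Open state 4: 2b->4.
baa: 3a undefined. 3a->0: no, ab/baa meet in 0. 3a->1: no, a/baa meet in 1. 3a->2: ok.
bba: 4a undefined. 4a->0: no, a/bbaa meet in 1. 4a->1: no, ab/bbaa meet in 0. 4a->2: no, aaba/bbaa meet in 3. 4a->3: ok.
bbb: 4b undefined. 4b->0: no, aaba/bbbbba meet in 3. 4b->1: no, aaba/bbbbba meet in 3. 4b->2: no, aaba/bbbbba meet in 3. 4b->3: ok.
bbbb: 3b undefined. 3b->0: no, aaba/bbbbba meet in 3. 3b->1: no, a/bbbbba meet in 1. 3b->2: no, aaba/bbbbba meet in 3. 3b->3: ok.
All examples now run through 5 states with every (state, symbol) defined. Accept strings end in {0,1,3}, Reject strings end in {2,4}; accept={0,1,3}.

states=5 start=0 accept={0,1,3} delta: 0a->1 0b->2 1a->0 1b->0 2a->3 2b->4 3a->2 3b->3 4a->3 4b->3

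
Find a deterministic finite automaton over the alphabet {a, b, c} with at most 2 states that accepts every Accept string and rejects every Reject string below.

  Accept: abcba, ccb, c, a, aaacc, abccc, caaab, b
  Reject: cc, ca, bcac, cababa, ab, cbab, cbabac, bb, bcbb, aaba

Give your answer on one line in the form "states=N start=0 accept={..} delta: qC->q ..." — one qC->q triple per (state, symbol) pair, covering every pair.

states=2 start=0 accept={1} delta: 0a->1 0b->1 0c->1 1a->0 1b->0 1c->0

State merging on the prefix tree: take the shortest (then alphabetical) example prefix whose next move is undefined and point that move at state 0, else 1, else 2, ...; a target is out if some Accept/Reject pair would then sit in one state with the same input left (inseparable). If every existing state is out, open a new one.
a: 0a undefined. 0a->0: no, aaacc/cc meet in 0 with "cc" left. Open state 1: 0a->1.
b: 0b undefined. 0b->0: no, b/bb meet in 0. 0b->1: ok.
c: 0c undefined. 0c->0: no, ccb/ca meet in 1. 0c->1: ok.
aa: 1a undefined. 1a->0: ok.
ab: 1b undefined. 1b->0: ok.
bc: 1c undefined. 1c->0: ok.
All examples now run through 2 states with every (state, symbol) defined. Accept strings end in {1}, Reject strings end in {0}; accept={1}.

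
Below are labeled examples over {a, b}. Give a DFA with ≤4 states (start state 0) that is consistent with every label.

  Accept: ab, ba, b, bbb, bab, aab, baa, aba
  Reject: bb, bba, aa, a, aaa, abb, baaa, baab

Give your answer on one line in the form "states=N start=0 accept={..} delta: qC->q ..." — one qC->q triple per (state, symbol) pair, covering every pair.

Grow the machine one transition at a time. Run the examples from 0; the earliest place one falls off (shortest prefix, ties alphabetical) gets sent to the lowest-numbered state that keeps every Accept/Reject pair distinguishable — a pair clashes when both reach the same state with identical unread suffix — and to a fresh state only if none does.
a: 0a undefined. 0a->0: ok.
b: 0b undefined. 0b->0: no, ab/bb meet in 0. Open state 1: 0b->1.
ba: 1a undefined. 1a->0: no, ab/baab meet in 1. 1a->1: no, ab/baaa meet in 1. Open state 2: 1a->2.
bb: 1b undefined. 1b->0: ok.
baa: 2a undefined. 2a->0: no, ab/baab meet in 1. 2a->1: no, ba/baaa meet in 2. 2a->2: no, ba/baaa meet in 2. Open state 3: 2a->3.
bab: 2b undefined. 2b->0: no, bab/bb meet in 0. 2b->1: ok.
baaa: 3a undefined. 3a->0: ok.
baab: 3b undefined. 3b->0: ok.
All examples now run through 4 states with every (state, symbol) defined. Accept strings end in {1,2,3}, Reject strings end in {0}; accept={1,2,3}.

states=4 start=0 accept={1,2,3} delta: 0a->0 0b->1 1a->2 1b->0 2a->3 2b->1 3a->0 3b->0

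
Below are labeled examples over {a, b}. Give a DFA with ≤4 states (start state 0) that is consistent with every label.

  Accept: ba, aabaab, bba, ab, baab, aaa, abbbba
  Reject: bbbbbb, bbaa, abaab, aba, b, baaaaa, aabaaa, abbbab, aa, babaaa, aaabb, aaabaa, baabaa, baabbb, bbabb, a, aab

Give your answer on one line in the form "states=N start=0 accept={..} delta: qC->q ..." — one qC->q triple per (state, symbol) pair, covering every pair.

Fold the examples into a partial DFA from state 0: repeatedly fix the first undefined (state, symbol) met by the shortest-then-alphabetical prefix, trying targets in increasing order and rejecting any under which an Accept and a Reject string meet in one state with the same remainder; add a state when all current targets are rejected. Accepting states are where Accept strings end.
a: 0a undefined. 0a->0: no, ba/aba meet in 0 with "ba" left. Open state 1: 0a->1.
b: 0b undefined. 0b->0: no, ba/a meet in 1. 0b->1: no, ba/aa meet in 1 with "a" left. Open state 2: 0b->2.
aa: 1a undefined. 1a->0: no, aaa/a meet in 1. 1a->1: no, aabaab/abaab meet in 1 with "baab" left. 1a->2: ok.
ab: 1b undefined. 1b->0: ok.
ba: 2a undefined. 2a->0: ok.
bb: 2b undefined. 2b->0: no, ba/bbbbbb meet in 0. 2b->1: no, ba/bbbbbb meet in 0. 2b->2: ok.
All examples now run through 3 states with every (state, symbol) defined. Accept strings end in {0}, Reject strings end in {1,2}; accept={0}.

states=3 start=0 accept={0} delta: 0a->1 0b->2 1a->2 1b->0 2a->0 2b->2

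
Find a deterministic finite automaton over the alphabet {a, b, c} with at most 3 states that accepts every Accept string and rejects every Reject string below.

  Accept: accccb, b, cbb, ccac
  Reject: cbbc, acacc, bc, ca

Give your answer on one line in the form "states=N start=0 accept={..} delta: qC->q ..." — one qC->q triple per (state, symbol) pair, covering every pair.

states=3 start=0 accept={0,2} delta: 0a->0 0b->0 0c->1 1a->1 1b->0 1c->2 2a->1 2b->0 2c->1

Grow the machine one transition at a time. Run the examples from 0; the earliest place one falls off (shortest prefix, ties alphabetical) gets sent to the lowest-numbered state that keeps every Accept/Reject pair distinguishable — a pair clashes when both reach the same state with identical unread suffix — and to a fresh state only if none does.
a: 0a undefined. 0a->0: ok.
b: 0b undefined. 0b->0: ok.
c: 0c undefined. 0c->0: no, accccb/cbbc meet in 0. Open state 1: 0c->1.
ca: 1a undefined. 1a->0: no, b/ca meet in 0. 1a->1: ok.
cb: 1b undefined. 1b->0: ok.
cc: 1c undefined. 1c->0: no, ccac/cbbc meet in 1. 1c->1: no, ccac/cbbc meet in 1. Open state 2: 1c->2.
cca: 2a undefined. 2a->0: no, ccac/cbbc meet in 1. 2a->1: ok.
accc: 2c undefined. 2c->0: no, accccb/acacc meet in 0. 2c->1: ok.
accccb: 2b undefined. 2b->0: ok.
All examples now run through 3 states with every (state, symbol) defined. Accept strings end in {0,2}, Reject strings end in {1}; accept={0,2}.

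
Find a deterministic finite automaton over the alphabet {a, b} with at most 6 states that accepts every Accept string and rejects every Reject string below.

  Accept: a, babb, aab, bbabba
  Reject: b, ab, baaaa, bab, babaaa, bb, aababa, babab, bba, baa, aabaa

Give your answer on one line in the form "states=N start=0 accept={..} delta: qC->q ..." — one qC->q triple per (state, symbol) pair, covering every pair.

Fold the examples into a partial DFA from state 0: repeatedly fix the first undefined (state, symbol) met by the shortest-then-alphabetical prefix, trying targets in increasing order and rejecting any under which an Accept and a Reject string meet in one state with the same remainder; add a state when all current targets are rejected. Accepting states are where Accept strings end.
a: 0a undefined. 0a->0: no, aab/b meet in 0 with "b" left. Open state 1: 0a->1.
b: 0b undefined. 0b->0: no, a/bba meet in 1. 0b->1: no, a/b meet in 1. Open state 2: 0b->2.
aa: 1a undefined. 1a->0: no, aab/b meet in 2. 1a->1: no, aab/ab meet in 1 with "b" left. 1a->2: no, aab/bb meet in 2 with "b" left. Open state 3: 1a->3.
ab: 1b undefined. 1b->0: ok.
ba: 2a undefined. 2a->0: no, a/baa meet in 1. 2a->1: no, babb/b meet in 2. 2a->2: ok.
bb: 2b undefined. 2b->0: no, a/bba meet in 1. 2b->1: no, a/bab meet in 1. 2b->2: no, babb/b meet in 2. 2b->3: ok.
aab: 3b undefined. 3b->0: no, a/aababa meet in 1. 3b->1: ok.
bba: 3a undefined. 3a->0: no, bbabba/ab meet in 0. 3a->1: no, a/babaaa meet in 1. 3a->2: no, bbabba/bab meet in 3. 3a->3: no, a/babab meet in 1. Open state 4: 3a->4.
bbab: 4b undefined. 4b->0: no, bbabba/b meet in 2. 4b->1: no, a/babab meet in 1. 4b->2: no, bbabba/bba meet in 4. 4b->3: no, bbabba/bab meet in 3. 4b->4: ok.
babaa: 4a undefined. 4a->0: no, a/babaaa meet in 1. 4a->1: ok.
All examples now run through 5 states with every (state, symbol) defined. Accept strings end in {1}, Reject strings end in {0,2,3,4}; accept={1}.

states=5 start=0 accept={1} delta: 0a->1 0b->2 1a->3 1b->0 2a->2 2b->3 3a->4 3b->1 4a->1 4b->4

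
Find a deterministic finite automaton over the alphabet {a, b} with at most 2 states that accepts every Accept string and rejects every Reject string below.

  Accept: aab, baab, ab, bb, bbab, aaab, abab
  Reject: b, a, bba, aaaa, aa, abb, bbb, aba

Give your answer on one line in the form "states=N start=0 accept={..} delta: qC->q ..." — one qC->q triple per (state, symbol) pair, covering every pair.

Fold the examples into a partial DFA from state 0: repeatedly fix the first undefined (state, symbol) met by the shortest-then-alphabetical prefix, trying targets in increasing order and rejecting any under which an Accept and a Reject string meet in one state with the same remainder; add a state when all current targets are rejected. Accepting states are where Accept strings end.
a: 0a undefined. 0a->0: no, aab/b meet in 0 with "b" left. Open state 1: 0a->1.
b: 0b undefined. 0b->0: no, bb/b meet in 0. 0b->1: ok.
aa: 1a undefined. 1a->0: no, aab/b meet in 1. 1a->1: ok.
ab: 1b undefined. 1b->0: ok.
All examples now run through 2 states with every (state, symbol) defined. Accept strings end in {0}, Reject strings end in {1}; accept={0}.

states=2 start=0 accept={0} delta: 0a->1 0b->1 1a->1 1b->0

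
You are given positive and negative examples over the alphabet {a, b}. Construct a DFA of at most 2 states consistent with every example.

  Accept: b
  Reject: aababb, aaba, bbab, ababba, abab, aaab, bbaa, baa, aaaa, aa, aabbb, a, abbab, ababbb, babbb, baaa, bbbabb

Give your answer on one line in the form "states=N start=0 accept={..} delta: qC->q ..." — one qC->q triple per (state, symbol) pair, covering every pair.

states=2 start=0 accept={0} delta: 0a->1 0b->0 1a->1 1b->1

Fold the examples into a partial DFA from state 0: repeatedly fix the first undefined (state, symbol) met by the shortest-then-alphabetical prefix, trying targets in increasing order and rejecting any under which an Accept and a Reject string meet in one state with the same remainder; add a state when all current targets are rejected. Accepting states are where Accept strings end.
a: 0a undefined. 0a->0: no, b/aaab meet in 0 with "b" left. Open state 1: 0a->1.
b: 0b undefined. 0b->0: ok.
aa: 1a undefined. 1a->0: no, b/bbaa meet in 0. 1a->1: ok.
ab: 1b undefined. 1b->0: no, b/aababb meet in 0. 1b->1: ok.
All examples now run through 2 states with every (state, symbol) defined. Accept strings end in {0}, Reject strings end in {1}; accept={0}.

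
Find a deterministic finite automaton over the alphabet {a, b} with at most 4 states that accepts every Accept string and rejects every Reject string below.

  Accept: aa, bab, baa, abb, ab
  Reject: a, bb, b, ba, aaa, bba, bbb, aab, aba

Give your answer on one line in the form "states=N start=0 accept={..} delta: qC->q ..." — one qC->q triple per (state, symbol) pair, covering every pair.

Grow the machine one transition at a time. Run the examples from 0; the earliest place one falls off (shortest prefix, ties alphabetical) gets sent to the lowest-numbered state that keeps every Accept/Reject pair distinguishable — a pair clashes when both reach the same state with identical unread suffix — and to a fresh state only if none does.
a: 0a undefined. 0a->0: no, aa/a meet in 0. Open state 1: 0a->1.
b: 0b undefined. 0b->0: ok.
aa: 1a undefined. 1a->0: no, aa/bb meet in 0. 1a->1: no, aa/a meet in 1. Open state 2: 1a->2.
ab: 1b undefined. 1b->0: no, bab/bb meet in 0. 1b->1: no, aa/aba meet in 2. 1b->2: no, abb/aab meet in 2 with "b" left. Open state 3: 1b->3.
aaa: 2a undefined. 2a->0: ok.
aab: 2b undefined. 2b->0: ok.
aba: 3a undefined. 3a->0: ok.
abb: 3b undefined. 3b->0: no, abb/bb meet in 0. 3b->1: no, abb/a meet in 1. 3b->2: ok.
All examples now run through 4 states with every (state, symbol) defined. Accept strings end in {2,3}, Reject strings end in {0,1}; accept={2,3}.

states=4 start=0 accept={2,3} delta: 0a->1 0b->0 1a->2 1b->3 2a->0 2b->0 3a->0 3b->2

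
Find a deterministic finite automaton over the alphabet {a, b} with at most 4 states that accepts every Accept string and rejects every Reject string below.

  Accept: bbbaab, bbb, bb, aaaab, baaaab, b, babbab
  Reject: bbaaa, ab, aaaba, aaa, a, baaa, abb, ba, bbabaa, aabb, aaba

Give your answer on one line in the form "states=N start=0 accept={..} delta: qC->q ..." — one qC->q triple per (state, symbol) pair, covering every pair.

Fold the examples into a partial DFA from state 0: repeatedly fix the first undefined (state, symbol) met by the shortest-then-alphabetical prefix, trying targets in increasing order and rejecting any under which an Accept and a Reject string meet in one state with the same remainder; add a state when all current targets are rejected. Accepting states are where Accept strings end.
a: 0a undefined. 0a->0: no, bb/abb meet in 0 with "bb" left. Open state 1: 0a->1.
b: 0b undefined. 0b->0: ok.
aa: 1a undefined. 1a->0: no, bbbaab/aabb meet in 0. 1a->1: no, bbbaab/ab meet in 1 with "b" left. Open state 2: 1a->2.
ab: 1b undefined. 1b->0: no, bbb/ab meet in 0. 1b->1: ok.
aaa: 2a undefined. 2a->0: no, bbb/bbaaa meet in 0. 2a->1: ok.
aab: 2b undefined. 2b->0: no, bbbaab/aabb meet in 0. 2b->1: no, bbbaab/bbaaa meet in 1. 2b->2: no, bbbaab/aaaba meet in 2. Open state 3: 2b->3.
aaba: 3a undefined. 3a->0: no, bbb/aaba meet in 0. 3a->1: ok.
aabb: 3b undefined. 3b->0: no, bbb/aabb meet in 0. 3b->1: ok.
All examples now run through 4 states with every (state, symbol) defined. Accept strings end in {0,3}, Reject strings end in {1,2}; accept={0,3}.

states=4 start=0 accept={0,3} delta: 0a->1 0b->0 1a->2 1b->1 2a->1 2b->3 3a->1 3b->1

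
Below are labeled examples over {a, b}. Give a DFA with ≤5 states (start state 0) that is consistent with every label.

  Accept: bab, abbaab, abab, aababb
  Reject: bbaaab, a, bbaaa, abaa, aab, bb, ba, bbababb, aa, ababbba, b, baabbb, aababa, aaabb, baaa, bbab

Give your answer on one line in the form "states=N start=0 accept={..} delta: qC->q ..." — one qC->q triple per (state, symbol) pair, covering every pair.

Fold the examples into a partial DFA from state 0: repeatedly fix the first undefined (state, symbol) met by the shortest-then-alphabetical prefix, trying targets in increasing order and rejecting any under which an Accept and a Reject string meet in one state with the same remainder; add a state when all current targets are rejected. Accepting states are where Accept strings end.
a: 0a undefined. 0a->0: ok.
b: 0b undefined. 0b->0: no, bab/bbaaab meet in 0. Open state 1: 0b->1.
ba: 1a undefined. 1a->0: no, bab/aab meet in 1. 1a->1: no, bab/bb meet in 1 with "b" left. Open state 2: 1a->2.
bb: 1b undefined. 1b->0: no, abbaab/bbaaab meet in 1. 1b->1: no, bab/bbab meet in 2 with "b" left. 1b->2: ok.
baa: 2a undefined. 2a->0: no, bab/baabbb meet in 2 with "b" left. 2a->1: no, bab/bbababb meet in 2 with "b" left. 2a->2: no, bab/bbaaab meet in 2 with "b" left. Open state 3: 2a->3.
bab: 2b undefined. 2b->0: no, bab/a meet in 0. 2b->1: no, bab/aab meet in 1. 2b->2: no, bab/bb meet in 2. 2b->3: no, bab/abaa meet in 3. Open state 4: 2b->4.
baaa: 3a undefined. 3a->0: no, abbaab/bbaaab meet in 1. 3a->1: no, bab/bbaaab meet in 4. 3a->2: ok.
baab: 3b undefined. 3b->0: ok.
ababb: 4b undefined. 4b->0: no, aababb/bbaaab meet in 0. 4b->1: no, aababb/aab meet in 1. 4b->2: no, aababb/bb meet in 2. 4b->3: no, aababb/bbaaa meet in 3. 4b->4: ok.
aababa: 4a undefined. 4a->0: ok.
All examples now run through 5 states with every (state, symbol) defined. Accept strings end in {4}, Reject strings end in {0,1,2,3}; accept={4}.

states=5 start=0 accept={4} delta: 0a->0 0b->1 1a->2 1b->2 2a->3 2b->4 3a->2 3b->0 4a->0 4b->4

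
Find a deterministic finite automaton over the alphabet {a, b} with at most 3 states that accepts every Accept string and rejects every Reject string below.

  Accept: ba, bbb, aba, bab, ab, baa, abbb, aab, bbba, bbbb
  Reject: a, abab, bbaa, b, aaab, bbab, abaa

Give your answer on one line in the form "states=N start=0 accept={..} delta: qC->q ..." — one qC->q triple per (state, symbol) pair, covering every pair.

State merging on the prefix tree: take the shortest (then alphabetical) example prefix whose next move is undefined and point that move at state 0, else 1, else 2, ...; a target is out if some Accept/Reject pair would then sit in one state with the same input left (inseparable). If every existing state is out, open a new one.
a: 0a undefined. 0a->0: no, bab/abab meet in 0 with "bab" left. Open state 1: 0a->1.
b: 0b undefined. 0b->0: no, ba/a meet in 1. 0b->1: ok.
aa: 1a undefined. 1a->0: no, bab/a meet in 1. 1a->1: no, ba/a meet in 1. Open state 2: 1a->2.
ab: 1b undefined. 1b->0: no, ba/bbaa meet in 2. 1b->1: no, bbb/a meet in 1. 1b->2: ok.
aaa: 2a undefined. 2a->0: ok.
aab: 2b undefined. 2b->0: no, abbb/a meet in 1. 2b->1: no, bbb/a meet in 1. 2b->2: ok.
All examples now run through 3 states with every (state, symbol) defined. Accept strings end in {0,2}, Reject strings end in {1}; accept={0,2}.

states=3 start=0 accept={0,2} delta: 0a->1 0b->1 1a->2 1b->2 2a->0 2b->2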